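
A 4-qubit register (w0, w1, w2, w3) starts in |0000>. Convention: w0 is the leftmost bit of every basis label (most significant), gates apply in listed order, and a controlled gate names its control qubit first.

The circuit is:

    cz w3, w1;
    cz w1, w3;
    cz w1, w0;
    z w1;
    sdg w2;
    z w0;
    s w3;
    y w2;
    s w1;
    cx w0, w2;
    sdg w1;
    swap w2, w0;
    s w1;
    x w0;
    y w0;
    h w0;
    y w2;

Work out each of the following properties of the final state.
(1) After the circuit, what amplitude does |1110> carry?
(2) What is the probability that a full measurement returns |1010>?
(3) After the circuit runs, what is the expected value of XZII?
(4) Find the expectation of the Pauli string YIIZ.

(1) The amplitude on |1110> is 0.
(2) Outcome |1010> occurs with probability 1/2.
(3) In the final state, XZII has expectation -1.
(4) The observable YIIZ averages to 0.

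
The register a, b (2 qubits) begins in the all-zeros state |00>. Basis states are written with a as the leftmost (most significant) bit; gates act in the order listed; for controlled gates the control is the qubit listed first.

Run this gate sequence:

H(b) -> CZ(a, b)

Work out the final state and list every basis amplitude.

The resulting statevector has amplitude sqrt(2)/2 on |00>, sqrt(2)/2 on |01>, 0 on |10>, 0 on |11>.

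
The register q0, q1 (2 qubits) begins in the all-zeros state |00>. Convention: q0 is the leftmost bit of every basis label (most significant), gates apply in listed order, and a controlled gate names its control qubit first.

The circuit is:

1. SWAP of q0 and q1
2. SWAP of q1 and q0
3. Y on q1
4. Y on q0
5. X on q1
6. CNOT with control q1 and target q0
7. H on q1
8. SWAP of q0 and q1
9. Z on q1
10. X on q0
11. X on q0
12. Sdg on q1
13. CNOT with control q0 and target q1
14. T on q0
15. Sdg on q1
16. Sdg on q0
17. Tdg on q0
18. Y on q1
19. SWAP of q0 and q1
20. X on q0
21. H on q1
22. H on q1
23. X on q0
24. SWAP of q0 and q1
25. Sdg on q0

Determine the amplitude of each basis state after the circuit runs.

After the circuit, the state carries amplitude sqrt(2)*I/2 on |00>, 0 on |01>, 0 on |10>, -sqrt(2)/2 on |11>. Key observation: gates 19-24 undo each other exactly, leaving only the rest of the circuit to track.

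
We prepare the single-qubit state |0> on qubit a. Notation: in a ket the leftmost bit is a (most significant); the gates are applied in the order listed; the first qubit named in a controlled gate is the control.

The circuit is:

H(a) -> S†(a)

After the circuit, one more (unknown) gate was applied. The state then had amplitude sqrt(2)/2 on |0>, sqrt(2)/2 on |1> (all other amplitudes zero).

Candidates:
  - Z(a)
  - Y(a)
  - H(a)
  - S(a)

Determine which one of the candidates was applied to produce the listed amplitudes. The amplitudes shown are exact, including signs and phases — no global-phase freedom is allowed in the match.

The unique candidate consistent with the amplitudes is S(a).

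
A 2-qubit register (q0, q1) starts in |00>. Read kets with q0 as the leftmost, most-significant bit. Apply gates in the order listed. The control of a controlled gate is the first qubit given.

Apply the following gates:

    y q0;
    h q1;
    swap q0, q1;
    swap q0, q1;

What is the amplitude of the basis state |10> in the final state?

The final state's coefficient on |10> equals sqrt(2)*I/2. Key observation: the block from step 3 through step 4 cancels to the identity and can be dropped.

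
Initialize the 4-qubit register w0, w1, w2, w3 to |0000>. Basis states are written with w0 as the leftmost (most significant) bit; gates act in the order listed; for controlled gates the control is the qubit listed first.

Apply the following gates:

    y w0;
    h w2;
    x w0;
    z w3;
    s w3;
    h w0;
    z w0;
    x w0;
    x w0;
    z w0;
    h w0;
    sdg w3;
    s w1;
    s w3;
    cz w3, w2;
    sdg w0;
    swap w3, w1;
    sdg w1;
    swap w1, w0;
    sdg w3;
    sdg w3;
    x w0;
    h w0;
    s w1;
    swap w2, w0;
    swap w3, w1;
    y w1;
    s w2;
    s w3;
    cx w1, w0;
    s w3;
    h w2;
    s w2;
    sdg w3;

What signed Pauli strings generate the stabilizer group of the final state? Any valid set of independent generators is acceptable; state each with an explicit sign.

One valid set of independent stabilizer generators is +XIII, -IIXI, -IZII, +IIIZ (any independent generating set of the same group is equally correct).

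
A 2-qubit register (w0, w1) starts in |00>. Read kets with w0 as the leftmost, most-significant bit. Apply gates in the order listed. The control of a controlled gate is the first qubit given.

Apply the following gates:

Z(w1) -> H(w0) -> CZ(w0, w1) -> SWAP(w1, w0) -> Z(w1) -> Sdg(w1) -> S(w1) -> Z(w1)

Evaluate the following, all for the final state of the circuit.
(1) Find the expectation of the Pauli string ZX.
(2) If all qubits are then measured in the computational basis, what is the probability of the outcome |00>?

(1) The observable ZX averages to 1. Key observation: gates 5-8 undo each other exactly, leaving only the rest of the circuit to track.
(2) The probability of measuring |00> is 1/2.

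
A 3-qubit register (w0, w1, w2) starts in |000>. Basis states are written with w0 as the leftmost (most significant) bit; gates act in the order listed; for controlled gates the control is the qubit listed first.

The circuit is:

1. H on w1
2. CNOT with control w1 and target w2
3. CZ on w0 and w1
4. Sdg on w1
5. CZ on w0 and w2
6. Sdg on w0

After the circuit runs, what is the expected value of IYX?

The observable IYX averages to -1.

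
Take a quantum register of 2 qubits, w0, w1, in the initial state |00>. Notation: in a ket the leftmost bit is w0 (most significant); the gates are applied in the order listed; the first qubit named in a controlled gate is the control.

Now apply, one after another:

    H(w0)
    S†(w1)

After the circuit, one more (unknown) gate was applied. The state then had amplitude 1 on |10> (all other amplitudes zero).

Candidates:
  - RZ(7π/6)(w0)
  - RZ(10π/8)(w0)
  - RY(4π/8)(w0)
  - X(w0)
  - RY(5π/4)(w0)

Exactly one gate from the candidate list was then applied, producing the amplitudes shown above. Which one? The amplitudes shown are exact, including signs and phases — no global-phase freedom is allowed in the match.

The unique candidate consistent with the amplitudes is RY(4π/8)(w0).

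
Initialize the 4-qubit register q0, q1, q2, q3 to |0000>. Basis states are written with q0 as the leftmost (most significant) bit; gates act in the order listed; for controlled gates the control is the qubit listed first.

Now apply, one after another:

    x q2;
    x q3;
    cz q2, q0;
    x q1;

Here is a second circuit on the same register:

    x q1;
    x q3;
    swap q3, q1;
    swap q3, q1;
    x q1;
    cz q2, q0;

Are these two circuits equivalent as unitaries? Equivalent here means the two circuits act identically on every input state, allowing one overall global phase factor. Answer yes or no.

No — the two circuits implement different unitaries, even allowing a global phase.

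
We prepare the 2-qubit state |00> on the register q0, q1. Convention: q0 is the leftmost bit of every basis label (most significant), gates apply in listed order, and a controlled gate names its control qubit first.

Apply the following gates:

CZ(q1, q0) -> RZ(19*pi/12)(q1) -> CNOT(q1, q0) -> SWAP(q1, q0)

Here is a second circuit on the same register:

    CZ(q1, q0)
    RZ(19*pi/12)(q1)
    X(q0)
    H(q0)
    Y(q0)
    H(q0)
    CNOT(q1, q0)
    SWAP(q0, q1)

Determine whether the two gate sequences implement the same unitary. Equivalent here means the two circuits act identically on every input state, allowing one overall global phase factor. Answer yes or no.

No: there is an input state on which the two circuits produce genuinely different outputs (not merely differing by a phase).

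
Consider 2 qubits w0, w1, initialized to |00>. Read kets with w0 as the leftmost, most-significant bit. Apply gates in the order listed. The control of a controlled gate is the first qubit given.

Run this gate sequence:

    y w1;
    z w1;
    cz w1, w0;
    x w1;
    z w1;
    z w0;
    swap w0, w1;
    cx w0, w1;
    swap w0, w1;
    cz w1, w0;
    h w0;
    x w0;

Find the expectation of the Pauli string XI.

In the final state, XI has expectation 1.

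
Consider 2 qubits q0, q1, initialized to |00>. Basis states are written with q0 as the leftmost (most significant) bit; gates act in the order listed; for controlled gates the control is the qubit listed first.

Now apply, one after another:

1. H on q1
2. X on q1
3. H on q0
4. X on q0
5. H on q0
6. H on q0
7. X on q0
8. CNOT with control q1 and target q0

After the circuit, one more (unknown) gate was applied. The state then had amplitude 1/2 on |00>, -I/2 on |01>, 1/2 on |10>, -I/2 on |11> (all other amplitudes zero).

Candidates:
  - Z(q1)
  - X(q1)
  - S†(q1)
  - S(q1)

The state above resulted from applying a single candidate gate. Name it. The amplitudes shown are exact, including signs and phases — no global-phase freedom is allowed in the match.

The applied gate was S†(q1). Key observation: steps 4-7 multiply out to the identity, so the circuit reduces to the remaining gates.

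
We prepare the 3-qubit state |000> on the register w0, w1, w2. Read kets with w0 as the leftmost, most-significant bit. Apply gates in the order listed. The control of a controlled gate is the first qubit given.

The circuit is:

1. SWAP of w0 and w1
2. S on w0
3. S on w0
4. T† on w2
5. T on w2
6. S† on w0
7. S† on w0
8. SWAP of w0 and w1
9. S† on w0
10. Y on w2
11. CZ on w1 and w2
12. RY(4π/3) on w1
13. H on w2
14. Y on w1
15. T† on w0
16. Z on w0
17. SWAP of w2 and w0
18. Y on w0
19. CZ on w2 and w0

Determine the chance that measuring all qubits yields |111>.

Outcome |111> occurs with probability 0. Key observation: the block from step 1 through step 8 cancels to the identity and can be dropped.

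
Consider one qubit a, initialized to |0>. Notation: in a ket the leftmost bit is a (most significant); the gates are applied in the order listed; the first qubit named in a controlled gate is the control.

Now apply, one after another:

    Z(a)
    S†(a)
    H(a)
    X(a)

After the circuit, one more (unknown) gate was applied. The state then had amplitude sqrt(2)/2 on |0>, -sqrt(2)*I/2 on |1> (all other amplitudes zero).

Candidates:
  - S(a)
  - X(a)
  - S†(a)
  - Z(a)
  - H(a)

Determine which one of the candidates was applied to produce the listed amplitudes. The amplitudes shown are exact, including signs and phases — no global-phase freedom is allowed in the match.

The unique candidate consistent with the amplitudes is S†(a).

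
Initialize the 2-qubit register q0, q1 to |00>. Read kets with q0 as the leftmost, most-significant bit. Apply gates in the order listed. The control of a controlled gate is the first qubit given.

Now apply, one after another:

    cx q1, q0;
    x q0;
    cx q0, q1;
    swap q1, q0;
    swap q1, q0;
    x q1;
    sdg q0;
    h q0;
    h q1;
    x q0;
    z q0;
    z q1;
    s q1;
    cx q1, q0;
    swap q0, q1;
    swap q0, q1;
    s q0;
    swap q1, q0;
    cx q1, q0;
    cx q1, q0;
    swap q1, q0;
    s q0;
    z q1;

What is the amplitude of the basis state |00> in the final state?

|00> carries amplitude I/2 in the final state.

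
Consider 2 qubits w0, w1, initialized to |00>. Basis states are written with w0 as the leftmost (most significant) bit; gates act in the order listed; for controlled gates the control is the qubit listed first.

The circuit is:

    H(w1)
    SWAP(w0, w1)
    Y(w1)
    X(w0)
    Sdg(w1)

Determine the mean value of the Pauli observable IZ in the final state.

The expectation value of IZ is -1.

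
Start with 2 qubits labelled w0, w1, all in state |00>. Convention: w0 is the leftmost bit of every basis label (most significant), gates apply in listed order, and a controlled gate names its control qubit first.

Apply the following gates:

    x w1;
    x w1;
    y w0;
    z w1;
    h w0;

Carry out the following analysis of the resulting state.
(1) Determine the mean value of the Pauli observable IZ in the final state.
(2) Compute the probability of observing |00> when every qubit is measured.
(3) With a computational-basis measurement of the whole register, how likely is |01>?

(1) In the final state, IZ has expectation 1.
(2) Outcome |00> occurs with probability 1/2.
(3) The probability of measuring |01> is 0.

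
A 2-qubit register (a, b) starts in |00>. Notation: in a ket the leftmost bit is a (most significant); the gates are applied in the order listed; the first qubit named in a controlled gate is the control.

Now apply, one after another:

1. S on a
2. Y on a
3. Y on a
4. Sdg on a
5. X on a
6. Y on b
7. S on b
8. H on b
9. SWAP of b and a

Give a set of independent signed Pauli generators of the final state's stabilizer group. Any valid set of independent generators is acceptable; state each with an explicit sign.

One valid set of independent stabilizer generators is -XI, -IZ (any independent generating set of the same group is equally correct). Key observation: steps 1-4 multiply out to the identity, so the circuit reduces to the remaining gates.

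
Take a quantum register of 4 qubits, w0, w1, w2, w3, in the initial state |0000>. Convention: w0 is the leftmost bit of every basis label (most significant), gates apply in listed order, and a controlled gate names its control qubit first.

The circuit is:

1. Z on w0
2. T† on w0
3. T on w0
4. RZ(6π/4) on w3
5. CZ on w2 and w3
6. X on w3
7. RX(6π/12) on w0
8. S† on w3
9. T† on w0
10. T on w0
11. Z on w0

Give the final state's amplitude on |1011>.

|1011> carries amplitude 0 in the final state.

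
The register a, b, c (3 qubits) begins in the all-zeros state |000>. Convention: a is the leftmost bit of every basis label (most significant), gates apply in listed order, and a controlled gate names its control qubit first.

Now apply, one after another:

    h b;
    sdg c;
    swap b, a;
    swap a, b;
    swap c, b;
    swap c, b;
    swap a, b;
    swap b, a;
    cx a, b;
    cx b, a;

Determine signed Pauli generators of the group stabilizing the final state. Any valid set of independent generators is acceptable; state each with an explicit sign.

The stabilizer group can be generated by +XXI, +ZZI, +IIZ, among other valid generating sets. Key observation: the block from step 3 through step 8 cancels to the identity and can be dropped.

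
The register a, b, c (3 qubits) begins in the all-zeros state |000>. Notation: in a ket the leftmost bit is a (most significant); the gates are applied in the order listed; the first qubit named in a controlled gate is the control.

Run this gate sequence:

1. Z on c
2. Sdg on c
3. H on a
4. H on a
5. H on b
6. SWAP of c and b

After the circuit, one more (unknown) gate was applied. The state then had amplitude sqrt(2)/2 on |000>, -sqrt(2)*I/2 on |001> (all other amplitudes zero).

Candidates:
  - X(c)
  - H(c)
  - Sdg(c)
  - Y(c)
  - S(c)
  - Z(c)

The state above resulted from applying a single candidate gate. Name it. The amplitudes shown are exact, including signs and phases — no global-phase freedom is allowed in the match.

It was Sdg(c) that produced the state shown.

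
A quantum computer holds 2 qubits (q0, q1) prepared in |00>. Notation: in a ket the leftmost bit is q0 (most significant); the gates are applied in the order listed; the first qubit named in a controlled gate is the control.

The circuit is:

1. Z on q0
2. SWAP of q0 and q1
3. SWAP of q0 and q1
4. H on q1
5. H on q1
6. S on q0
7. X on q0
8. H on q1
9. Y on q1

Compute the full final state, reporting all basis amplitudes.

After the circuit, the state carries amplitude 0 on |00>, 0 on |01>, -sqrt(2)*I/2 on |10>, sqrt(2)*I/2 on |11>. Key observation: steps 2-3 multiply out to the identity, so the circuit reduces to the remaining gates.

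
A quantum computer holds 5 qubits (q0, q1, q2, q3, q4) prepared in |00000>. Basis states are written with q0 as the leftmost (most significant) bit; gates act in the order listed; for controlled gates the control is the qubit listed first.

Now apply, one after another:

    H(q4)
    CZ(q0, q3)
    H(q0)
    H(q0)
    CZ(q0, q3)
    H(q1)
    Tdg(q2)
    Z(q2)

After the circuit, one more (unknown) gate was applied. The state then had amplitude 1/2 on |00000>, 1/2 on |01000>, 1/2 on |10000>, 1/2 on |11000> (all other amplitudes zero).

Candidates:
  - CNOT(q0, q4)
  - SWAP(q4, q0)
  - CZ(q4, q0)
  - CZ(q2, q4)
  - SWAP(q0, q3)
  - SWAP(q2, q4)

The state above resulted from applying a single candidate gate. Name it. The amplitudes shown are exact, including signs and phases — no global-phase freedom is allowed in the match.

It was SWAP(q4, q0) that produced the state shown. Key observation: steps 2-5 multiply out to the identity, so the circuit reduces to the remaining gates.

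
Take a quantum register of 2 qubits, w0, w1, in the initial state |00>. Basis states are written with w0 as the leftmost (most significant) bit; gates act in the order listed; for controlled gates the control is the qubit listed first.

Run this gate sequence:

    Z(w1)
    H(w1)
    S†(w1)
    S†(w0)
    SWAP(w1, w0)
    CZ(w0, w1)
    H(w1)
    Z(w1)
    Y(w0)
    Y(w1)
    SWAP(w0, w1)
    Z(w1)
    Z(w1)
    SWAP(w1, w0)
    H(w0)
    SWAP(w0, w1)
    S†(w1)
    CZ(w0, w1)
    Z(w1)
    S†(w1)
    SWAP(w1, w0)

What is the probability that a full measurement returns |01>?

A full measurement returns |01> with probability 1/4.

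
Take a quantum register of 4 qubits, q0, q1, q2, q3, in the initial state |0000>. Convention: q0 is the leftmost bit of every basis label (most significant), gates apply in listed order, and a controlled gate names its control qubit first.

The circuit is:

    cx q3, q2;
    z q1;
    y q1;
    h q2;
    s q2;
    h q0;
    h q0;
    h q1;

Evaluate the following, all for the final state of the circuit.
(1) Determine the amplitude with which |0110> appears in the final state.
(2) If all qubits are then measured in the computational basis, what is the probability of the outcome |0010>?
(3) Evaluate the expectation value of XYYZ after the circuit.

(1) |0110> carries amplitude 1/2 in the final state.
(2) Outcome |0010> occurs with probability 1/4.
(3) The expectation value of XYYZ is 0.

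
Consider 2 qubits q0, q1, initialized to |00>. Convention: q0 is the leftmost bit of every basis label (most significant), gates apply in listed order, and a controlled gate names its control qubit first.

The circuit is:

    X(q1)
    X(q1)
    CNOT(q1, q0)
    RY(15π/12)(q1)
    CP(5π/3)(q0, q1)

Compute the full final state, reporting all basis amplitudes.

The final amplitudes are -sqrt(2 - sqrt(2))/2 on |00>, sqrt(sqrt(2) + 2)/2 on |01>, 0 on |10>, 0 on |11>. Key observation: the block from step 1 through step 2 cancels to the identity and can be dropped.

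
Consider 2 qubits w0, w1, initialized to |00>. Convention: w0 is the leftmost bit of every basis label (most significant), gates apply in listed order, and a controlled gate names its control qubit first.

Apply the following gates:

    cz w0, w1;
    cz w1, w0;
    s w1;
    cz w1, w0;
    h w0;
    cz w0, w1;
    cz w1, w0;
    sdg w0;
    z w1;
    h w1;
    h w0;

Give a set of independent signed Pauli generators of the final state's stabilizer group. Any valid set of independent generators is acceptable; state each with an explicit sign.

One valid set of independent stabilizer generators is +YI, +IX (any independent generating set of the same group is equally correct).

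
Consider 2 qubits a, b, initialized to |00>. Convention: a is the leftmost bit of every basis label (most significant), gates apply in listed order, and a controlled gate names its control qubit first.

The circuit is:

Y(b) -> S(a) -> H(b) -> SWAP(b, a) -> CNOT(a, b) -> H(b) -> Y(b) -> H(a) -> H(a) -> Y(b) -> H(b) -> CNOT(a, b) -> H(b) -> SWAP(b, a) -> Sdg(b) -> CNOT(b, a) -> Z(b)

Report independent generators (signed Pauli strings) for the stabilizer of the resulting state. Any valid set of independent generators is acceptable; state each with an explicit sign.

The final state is stabilized by the group generated by +XI, -IY; other independent generating sets are equally valid. Key observation: the block from step 5 through step 12 cancels to the identity and can be dropped.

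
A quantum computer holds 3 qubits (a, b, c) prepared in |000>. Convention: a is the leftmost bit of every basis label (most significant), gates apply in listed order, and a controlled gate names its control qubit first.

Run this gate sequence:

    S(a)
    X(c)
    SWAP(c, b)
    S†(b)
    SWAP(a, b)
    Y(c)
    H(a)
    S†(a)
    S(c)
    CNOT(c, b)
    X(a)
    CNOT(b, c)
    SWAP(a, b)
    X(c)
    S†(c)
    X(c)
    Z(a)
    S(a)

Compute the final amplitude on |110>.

|110> carries amplitude -sqrt(2)*I/2 in the final state.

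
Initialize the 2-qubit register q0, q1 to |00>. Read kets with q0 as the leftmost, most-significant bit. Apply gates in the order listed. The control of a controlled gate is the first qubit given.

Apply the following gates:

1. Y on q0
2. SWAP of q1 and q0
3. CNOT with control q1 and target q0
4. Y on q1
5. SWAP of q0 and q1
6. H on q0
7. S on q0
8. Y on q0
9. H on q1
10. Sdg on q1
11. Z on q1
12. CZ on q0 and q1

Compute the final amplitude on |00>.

The final state's coefficient on |00> equals 1/2.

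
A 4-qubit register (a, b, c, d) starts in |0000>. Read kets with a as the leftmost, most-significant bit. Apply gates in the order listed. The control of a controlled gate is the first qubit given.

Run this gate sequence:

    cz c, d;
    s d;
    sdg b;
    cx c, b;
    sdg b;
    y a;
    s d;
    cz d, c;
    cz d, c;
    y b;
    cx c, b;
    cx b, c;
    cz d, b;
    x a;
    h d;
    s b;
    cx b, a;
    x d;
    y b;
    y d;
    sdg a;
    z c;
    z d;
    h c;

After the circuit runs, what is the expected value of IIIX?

The expectation value of IIIX is 1.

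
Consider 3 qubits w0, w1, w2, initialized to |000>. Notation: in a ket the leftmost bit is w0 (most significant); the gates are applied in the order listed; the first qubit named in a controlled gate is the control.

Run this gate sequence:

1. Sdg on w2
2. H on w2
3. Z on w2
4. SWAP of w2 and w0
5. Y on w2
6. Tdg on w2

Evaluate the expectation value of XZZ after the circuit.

In the final state, XZZ has expectation 1.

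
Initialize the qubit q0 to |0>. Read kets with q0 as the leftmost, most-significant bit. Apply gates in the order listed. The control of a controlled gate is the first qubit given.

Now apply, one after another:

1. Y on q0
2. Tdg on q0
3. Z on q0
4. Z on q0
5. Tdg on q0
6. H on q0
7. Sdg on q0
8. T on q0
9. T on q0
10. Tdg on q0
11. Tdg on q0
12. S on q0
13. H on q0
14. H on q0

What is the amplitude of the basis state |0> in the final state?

The amplitude on |0> is sqrt(2)/2. Key observation: the block from step 6 through step 13 cancels to the identity and can be dropped.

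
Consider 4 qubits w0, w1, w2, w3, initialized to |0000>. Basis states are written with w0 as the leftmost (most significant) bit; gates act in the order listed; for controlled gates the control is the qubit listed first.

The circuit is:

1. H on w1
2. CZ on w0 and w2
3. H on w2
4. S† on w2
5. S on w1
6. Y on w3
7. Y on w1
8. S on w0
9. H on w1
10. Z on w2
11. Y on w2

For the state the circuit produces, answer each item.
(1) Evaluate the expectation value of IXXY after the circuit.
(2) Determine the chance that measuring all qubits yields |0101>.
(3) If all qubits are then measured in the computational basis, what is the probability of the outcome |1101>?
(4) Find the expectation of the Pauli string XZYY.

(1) The expectation value of IXXY is 0.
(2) Outcome |0101> occurs with probability 1/4.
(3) A full measurement returns |1101> with probability 0.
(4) The observable XZYY averages to 0.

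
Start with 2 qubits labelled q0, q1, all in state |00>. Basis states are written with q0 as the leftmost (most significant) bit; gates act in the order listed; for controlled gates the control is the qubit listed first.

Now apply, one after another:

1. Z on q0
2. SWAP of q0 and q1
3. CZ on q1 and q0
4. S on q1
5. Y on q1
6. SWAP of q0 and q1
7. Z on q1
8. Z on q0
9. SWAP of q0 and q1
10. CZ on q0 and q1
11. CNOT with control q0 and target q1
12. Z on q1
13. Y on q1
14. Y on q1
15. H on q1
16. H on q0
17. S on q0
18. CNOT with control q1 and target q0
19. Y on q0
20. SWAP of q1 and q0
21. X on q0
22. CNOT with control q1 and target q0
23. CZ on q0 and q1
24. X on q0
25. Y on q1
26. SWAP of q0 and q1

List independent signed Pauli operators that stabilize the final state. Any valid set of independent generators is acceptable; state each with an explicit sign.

The stabilizer group can be generated by +XZ, -ZY, among other valid generating sets.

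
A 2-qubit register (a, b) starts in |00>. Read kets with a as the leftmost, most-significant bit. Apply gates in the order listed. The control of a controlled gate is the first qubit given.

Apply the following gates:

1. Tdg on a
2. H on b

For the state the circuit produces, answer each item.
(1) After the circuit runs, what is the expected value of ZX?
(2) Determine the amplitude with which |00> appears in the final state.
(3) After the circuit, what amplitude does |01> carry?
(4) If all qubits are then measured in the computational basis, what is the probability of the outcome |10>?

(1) The observable ZX averages to 1.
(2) |00> carries amplitude sqrt(2)/2 in the final state.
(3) The final state's coefficient on |01> equals sqrt(2)/2.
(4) Outcome |10> occurs with probability 0.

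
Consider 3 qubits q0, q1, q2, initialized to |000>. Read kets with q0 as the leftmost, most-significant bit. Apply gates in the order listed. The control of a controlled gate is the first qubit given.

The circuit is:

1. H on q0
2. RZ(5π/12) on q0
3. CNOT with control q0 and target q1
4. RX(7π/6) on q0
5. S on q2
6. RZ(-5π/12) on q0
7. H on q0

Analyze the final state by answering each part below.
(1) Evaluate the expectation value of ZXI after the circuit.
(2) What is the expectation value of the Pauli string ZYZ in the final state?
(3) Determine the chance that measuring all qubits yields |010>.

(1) The expectation value of ZXI is 1/8 - sqrt(3)/2.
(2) The expectation value of ZYZ is sqrt(3)/8 + 1/4.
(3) A full measurement returns |010> with probability -sqrt(6)/32 - sqrt(2)/32 + 1/4.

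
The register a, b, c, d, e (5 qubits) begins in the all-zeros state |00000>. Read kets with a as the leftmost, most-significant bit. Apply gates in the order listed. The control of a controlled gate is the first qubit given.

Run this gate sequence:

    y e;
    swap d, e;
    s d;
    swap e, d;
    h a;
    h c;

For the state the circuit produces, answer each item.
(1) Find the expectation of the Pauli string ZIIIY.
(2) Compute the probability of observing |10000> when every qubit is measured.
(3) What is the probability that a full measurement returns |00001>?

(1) The expectation value of ZIIIY is 0.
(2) The probability of measuring |10000> is 0.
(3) Outcome |00001> occurs with probability 1/4.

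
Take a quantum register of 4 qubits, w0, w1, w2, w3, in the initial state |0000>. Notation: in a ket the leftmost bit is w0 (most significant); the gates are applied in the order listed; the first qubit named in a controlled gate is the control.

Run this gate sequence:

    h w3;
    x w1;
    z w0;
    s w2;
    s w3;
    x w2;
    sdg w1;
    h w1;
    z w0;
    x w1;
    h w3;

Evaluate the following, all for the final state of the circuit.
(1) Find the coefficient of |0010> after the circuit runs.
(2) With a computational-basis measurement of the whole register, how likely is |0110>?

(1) The final state's coefficient on |0010> equals sqrt(2)*(-1 + I)/4.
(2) The probability of measuring |0110> is 1/4.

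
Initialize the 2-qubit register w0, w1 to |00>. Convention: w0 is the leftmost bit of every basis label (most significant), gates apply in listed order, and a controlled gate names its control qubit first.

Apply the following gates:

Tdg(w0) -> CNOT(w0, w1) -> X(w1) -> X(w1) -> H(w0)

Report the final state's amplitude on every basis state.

The final amplitudes are sqrt(2)/2 on |00>, 0 on |01>, sqrt(2)/2 on |10>, 0 on |11>. Key observation: gates 3-4 undo each other exactly, leaving only the rest of the circuit to track.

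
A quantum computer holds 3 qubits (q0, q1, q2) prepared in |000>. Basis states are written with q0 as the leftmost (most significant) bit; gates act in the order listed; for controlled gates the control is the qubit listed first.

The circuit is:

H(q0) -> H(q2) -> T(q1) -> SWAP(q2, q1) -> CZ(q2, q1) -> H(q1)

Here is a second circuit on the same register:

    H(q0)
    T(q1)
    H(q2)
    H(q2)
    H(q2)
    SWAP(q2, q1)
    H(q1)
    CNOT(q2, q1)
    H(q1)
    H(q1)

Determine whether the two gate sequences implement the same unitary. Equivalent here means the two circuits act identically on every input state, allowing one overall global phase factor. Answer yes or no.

Yes, they are equivalent — the unitaries differ by at most a global phase.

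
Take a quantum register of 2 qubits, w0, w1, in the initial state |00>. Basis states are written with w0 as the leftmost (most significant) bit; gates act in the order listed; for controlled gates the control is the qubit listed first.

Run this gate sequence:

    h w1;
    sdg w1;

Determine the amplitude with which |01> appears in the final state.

|01> carries amplitude -sqrt(2)*I/2 in the final state.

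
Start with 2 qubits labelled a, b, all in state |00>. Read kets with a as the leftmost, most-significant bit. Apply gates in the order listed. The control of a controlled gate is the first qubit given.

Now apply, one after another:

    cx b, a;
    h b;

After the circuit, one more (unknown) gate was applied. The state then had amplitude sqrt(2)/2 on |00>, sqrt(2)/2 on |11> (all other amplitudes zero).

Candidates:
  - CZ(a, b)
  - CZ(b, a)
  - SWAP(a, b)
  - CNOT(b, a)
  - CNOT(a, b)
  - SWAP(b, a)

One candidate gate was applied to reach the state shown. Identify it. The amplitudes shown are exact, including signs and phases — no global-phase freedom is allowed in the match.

The unique candidate consistent with the amplitudes is CNOT(b, a).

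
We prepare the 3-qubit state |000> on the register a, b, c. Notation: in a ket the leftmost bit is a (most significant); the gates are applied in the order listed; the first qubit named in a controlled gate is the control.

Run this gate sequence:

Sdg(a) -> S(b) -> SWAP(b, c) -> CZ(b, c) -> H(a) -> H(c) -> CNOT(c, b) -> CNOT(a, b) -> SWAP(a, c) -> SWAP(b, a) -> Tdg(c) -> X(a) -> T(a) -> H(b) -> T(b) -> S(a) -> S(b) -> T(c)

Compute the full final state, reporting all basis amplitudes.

The resulting statevector has amplitude sqrt(2)/4 on |000>, sqrt(2)/4 on |001>, -sqrt(2)*exp(3*I*pi/4)/4 on |010>, sqrt(2)*exp(3*I*pi/4)/4 on |011>, sqrt(2)*exp(3*I*pi/4)/4 on |100>, sqrt(2)*exp(3*I*pi/4)/4 on |101>, -sqrt(2)*I/4 on |110>, sqrt(2)*I/4 on |111>.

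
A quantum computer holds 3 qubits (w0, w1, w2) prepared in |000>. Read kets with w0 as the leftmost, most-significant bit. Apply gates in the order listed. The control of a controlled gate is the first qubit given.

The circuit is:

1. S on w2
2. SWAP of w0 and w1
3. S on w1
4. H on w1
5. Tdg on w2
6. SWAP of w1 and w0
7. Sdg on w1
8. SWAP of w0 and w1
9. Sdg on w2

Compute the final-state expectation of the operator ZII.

In the final state, ZII has expectation 1.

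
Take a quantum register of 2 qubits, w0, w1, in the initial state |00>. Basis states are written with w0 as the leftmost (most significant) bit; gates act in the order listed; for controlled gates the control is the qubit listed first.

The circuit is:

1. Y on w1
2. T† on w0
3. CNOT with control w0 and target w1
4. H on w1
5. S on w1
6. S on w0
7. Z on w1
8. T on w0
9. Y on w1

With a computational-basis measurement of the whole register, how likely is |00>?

The probability of measuring |00> is 1/2.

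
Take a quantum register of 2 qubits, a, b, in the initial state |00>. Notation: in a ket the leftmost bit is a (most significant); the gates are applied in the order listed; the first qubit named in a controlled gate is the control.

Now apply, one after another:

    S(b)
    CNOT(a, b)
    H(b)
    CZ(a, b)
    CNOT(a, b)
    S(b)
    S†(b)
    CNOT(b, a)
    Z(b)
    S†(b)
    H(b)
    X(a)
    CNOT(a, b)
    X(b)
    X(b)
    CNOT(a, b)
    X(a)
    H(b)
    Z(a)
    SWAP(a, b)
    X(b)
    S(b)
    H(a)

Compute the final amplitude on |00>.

|00> carries amplitude -I/2 in the final state. Key observation: the block from step 11 through step 18 cancels to the identity and can be dropped.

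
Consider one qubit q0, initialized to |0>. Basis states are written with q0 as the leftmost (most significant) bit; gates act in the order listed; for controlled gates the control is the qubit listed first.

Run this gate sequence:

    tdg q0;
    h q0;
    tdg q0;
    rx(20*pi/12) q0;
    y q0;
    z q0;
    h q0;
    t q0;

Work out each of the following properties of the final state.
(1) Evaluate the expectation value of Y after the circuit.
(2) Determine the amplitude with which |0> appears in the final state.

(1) The expectation value of Y is -sqrt(3)/4 - 1/4.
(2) The amplitude on |0> is -1/4 + exp(3*I*pi/4)/4 + sqrt(3)*exp(I*pi/4)/4 + sqrt(3)*I/4.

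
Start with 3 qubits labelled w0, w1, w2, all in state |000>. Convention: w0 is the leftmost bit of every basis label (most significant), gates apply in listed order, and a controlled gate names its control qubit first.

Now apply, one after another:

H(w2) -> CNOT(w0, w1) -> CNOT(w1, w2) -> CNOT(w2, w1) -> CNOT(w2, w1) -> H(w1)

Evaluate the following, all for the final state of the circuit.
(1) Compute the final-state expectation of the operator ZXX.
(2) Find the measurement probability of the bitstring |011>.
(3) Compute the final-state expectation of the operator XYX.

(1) The expectation value of ZXX is 1. Key observation: the block from step 4 through step 5 cancels to the identity and can be dropped.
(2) Outcome |011> occurs with probability 1/4.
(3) In the final state, XYX has expectation 0.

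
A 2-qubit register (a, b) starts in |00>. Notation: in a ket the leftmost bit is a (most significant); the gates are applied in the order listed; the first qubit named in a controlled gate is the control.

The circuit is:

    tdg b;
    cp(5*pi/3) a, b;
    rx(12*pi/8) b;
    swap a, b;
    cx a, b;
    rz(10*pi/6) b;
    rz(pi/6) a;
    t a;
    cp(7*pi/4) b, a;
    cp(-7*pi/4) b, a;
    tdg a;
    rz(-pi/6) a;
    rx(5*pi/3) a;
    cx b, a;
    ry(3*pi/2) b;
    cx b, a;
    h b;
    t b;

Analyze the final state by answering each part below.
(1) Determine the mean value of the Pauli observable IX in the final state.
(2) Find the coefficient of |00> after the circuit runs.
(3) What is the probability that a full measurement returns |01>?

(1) The observable IX averages to sqrt(6)/4. Key observation: the block from step 7 through step 12 cancels to the identity and can be dropped.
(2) The final state's coefficient on |00> equals -sqrt(2)*exp(2*I*pi/3)/8 + sqrt(2)*exp(5*I*pi/6)/8 + sqrt(6)*exp(I*pi/6)/8 + sqrt(6)*exp(I*pi/3)/8.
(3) A full measurement returns |01> with probability sqrt(3)/8 + 1/4.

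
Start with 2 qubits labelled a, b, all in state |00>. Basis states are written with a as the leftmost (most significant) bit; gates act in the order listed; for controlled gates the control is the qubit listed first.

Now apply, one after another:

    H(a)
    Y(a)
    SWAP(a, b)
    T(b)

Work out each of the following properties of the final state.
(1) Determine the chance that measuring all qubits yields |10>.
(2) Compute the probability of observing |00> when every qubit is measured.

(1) The probability of measuring |10> is 0.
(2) A full measurement returns |00> with probability 1/2.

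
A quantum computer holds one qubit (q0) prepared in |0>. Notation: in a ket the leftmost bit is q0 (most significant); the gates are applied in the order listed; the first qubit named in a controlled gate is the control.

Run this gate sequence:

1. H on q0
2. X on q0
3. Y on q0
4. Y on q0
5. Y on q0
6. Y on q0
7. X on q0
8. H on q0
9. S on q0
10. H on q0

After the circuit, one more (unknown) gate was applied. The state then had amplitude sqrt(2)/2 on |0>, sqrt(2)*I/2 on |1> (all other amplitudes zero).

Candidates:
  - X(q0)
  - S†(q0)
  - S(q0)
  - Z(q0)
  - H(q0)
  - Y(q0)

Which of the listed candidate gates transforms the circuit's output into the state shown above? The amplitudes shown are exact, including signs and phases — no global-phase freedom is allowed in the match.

The applied gate was S(q0). Key observation: steps 2-7 multiply out to the identity, so the circuit reduces to the remaining gates.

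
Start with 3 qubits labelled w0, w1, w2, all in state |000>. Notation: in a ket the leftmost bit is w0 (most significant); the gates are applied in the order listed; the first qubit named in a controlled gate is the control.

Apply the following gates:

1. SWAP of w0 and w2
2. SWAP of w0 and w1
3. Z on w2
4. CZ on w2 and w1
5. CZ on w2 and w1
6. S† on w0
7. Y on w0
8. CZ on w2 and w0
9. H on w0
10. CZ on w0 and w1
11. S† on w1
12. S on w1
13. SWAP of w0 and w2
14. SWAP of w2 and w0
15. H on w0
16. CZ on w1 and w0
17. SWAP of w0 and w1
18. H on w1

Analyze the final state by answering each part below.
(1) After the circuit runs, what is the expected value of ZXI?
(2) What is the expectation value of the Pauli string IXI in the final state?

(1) The observable ZXI averages to -1.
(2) The expectation value of IXI is -1.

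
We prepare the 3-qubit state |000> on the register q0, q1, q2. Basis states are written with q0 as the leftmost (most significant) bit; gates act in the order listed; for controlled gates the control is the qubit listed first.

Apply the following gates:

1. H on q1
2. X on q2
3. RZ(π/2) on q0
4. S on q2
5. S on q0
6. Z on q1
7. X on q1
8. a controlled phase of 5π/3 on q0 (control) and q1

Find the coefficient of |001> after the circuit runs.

|001> carries amplitude -sqrt(2)*exp(I*pi/4)/2 in the final state.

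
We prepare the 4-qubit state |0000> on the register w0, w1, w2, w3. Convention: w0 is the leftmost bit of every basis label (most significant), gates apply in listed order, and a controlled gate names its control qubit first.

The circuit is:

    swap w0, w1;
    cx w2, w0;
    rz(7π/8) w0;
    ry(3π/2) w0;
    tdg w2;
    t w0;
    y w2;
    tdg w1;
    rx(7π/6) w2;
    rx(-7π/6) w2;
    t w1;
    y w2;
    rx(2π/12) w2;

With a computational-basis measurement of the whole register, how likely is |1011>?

A full measurement returns |1011> with probability 0. Key observation: gates 7-12 undo each other exactly, leaving only the rest of the circuit to track.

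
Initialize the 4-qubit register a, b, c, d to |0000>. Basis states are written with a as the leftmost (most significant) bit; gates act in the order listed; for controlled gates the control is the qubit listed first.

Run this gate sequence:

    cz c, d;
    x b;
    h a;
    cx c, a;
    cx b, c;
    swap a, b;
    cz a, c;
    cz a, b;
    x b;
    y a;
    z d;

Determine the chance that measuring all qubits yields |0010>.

Outcome |0010> occurs with probability 1/2.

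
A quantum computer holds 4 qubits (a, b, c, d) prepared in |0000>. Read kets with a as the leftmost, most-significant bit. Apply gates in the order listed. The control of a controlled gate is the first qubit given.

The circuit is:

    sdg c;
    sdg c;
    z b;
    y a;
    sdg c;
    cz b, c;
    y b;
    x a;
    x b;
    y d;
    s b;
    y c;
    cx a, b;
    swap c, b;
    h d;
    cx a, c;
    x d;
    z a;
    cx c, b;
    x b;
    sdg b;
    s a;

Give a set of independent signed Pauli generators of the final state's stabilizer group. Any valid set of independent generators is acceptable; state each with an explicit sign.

The stabilizer group can be generated by -IIIX, +ZIII, +IZII, +IIZI, among other valid generating sets.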